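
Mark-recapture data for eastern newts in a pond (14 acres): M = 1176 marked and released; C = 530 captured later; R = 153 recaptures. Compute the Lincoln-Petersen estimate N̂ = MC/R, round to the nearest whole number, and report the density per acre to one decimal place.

N̂ = 1176·530/153 = 623280/153 ≈ 4073.7 → 4074
Density = N̂ / area = 4074 / 14 = 291.0 per acre

density ≈ 291.0 eastern newts per acre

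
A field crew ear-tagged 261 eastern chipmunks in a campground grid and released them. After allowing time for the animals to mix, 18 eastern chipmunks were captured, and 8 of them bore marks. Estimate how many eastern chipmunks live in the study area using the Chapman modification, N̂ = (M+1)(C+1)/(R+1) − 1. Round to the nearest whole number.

N̂ = (261+1)(18+1)/(8+1) − 1 = 262·19/9 − 1
= 4978/9 − 1 ≈ 553.1 − 1 ≈ 552.1 → 552

N ≈ 552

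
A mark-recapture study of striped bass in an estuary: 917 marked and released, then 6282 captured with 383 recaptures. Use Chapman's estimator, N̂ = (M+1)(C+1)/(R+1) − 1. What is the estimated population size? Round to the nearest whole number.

N ≈ 15,019

N̂ = (917+1)(6282+1)/(383+1) − 1 = 918·6283/384 − 1
= 5767794/384 − 1 ≈ 15020.3 − 1 ≈ 15019.3 → 15019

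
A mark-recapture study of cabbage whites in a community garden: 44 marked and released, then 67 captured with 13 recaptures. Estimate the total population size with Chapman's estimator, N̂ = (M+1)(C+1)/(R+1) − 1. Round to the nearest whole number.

N ≈ 218

N̂ = (44+1)(67+1)/(13+1) − 1 = 45·68/14 − 1
= 3060/14 − 1 ≈ 218.6 − 1 ≈ 217.6 → 218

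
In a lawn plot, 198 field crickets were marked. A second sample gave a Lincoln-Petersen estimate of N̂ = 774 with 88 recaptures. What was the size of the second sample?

C = 344

From N = M·C/R: C = N·R / M = 774·88 / 198 = 68112 / 198 = 344.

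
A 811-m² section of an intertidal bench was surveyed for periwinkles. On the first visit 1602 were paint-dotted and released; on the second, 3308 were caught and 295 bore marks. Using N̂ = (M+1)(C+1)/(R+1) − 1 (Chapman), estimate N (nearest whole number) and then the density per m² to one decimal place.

N̂ = 1603·3309/296 − 1 = 5304327/296 − 1 ≈ 17919.0 → 17919
Density = N̂ / area = 17919 / 811 ≈ 22.09 → 22.1 per m²

density ≈ 22.1 periwinkles per m²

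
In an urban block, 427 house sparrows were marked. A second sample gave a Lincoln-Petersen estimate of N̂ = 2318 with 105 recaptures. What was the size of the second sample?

C = 570

From N = M·C/R: C = N·R / M = 2318·105 / 427 = 243390 / 427 = 570.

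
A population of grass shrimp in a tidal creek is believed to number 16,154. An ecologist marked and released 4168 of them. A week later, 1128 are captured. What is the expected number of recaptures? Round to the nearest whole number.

The marked fraction of the population is 4168/16154, so in a sample of 1128 expect C·(M/N) marked.
E[R] = 4168 × 1128 / 16154 = 4701504 / 16154 ≈ 291.0 → 291

expected recaptures ≈ 291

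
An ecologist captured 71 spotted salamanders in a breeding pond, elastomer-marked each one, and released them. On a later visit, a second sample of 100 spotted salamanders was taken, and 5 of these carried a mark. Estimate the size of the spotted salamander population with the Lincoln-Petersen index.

N = 1420

N = (71 × 100) / 5 = 7100 / 5 = 1420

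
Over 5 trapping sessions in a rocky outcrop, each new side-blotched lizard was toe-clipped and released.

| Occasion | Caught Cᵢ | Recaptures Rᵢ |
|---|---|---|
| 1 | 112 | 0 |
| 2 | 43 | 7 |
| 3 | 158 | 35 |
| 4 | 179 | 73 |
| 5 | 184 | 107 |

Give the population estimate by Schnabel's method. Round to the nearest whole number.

Marked at large before each occasion: Mᵢ = Σⱼ<ᵢ (Cⱼ − Rⱼ) → M1=0, M2=112, M3=148, M4=271, M5=377
Σ MᵢCᵢ = 0·112 + 112·43 + 148·158 + 271·179 + 377·184 = 0 + 4816 + 23384 + 48509 + 69368 = 146077
Σ Rᵢ = 0 + 7 + 35 + 73 + 107 = 222
N̂ = 146077 / 222 ≈ 658.0 → 658

N ≈ 658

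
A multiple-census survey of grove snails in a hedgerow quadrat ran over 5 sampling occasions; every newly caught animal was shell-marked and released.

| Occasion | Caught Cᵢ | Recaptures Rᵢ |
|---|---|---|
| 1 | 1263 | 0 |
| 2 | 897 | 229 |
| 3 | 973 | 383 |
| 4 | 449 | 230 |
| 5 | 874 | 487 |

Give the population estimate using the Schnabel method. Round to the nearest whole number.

Marked at large before each occasion: Mᵢ = Σⱼ<ᵢ (Cⱼ − Rⱼ) → M1=0, M2=1263, M3=1931, M4=2521, M5=2740
Σ MᵢCᵢ = 0·1263 + 1263·897 + 1931·973 + 2521·449 + 2740·874 = 0 + 1132911 + 1878863 + 1131929 + 2394760 = 6538463
Σ Rᵢ = 0 + 229 + 383 + 230 + 487 = 1329
N̂ = 6538463 / 1329 ≈ 4919.8 → 4920

N ≈ 4920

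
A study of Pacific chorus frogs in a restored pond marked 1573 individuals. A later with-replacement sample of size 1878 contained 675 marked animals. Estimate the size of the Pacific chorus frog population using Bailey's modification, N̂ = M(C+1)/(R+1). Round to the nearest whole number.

N ≈ 4372

N̂ = 1573·(1878+1)/(675+1) = 1573·1879/676 = 2955667/676 ≈ 4372.3 → 4372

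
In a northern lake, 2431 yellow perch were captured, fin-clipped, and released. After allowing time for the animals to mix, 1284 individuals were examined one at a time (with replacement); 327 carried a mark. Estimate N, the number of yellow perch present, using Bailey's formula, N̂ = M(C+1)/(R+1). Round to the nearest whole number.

N ≈ 9524

N̂ = 2431·(1284+1)/(327+1) = 2431·1285/328 = 3123835/328 ≈ 9523.9 → 9524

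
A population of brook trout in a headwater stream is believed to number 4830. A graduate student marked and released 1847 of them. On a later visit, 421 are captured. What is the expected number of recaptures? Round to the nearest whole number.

The marked fraction of the population is 1847/4830, so in a sample of 421 expect C·(M/N) marked.
E[R] = 1847 × 421 / 4830 = 777587 / 4830 ≈ 161.0 → 161

expected recaptures ≈ 161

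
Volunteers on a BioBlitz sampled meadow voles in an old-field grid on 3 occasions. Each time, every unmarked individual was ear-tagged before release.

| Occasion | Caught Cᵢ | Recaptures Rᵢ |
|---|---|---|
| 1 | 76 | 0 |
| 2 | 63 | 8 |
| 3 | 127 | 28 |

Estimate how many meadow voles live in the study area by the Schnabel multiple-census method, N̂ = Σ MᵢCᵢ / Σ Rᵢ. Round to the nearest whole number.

Marked at large before each occasion: Mᵢ = Σⱼ<ᵢ (Cⱼ − Rⱼ) → M1=0, M2=76, M3=131
Σ MᵢCᵢ = 0·76 + 76·63 + 131·127 = 0 + 4788 + 16637 = 21425
Σ Rᵢ = 0 + 8 + 28 = 36
N̂ = 21425 / 36 ≈ 595.1 → 595

N ≈ 595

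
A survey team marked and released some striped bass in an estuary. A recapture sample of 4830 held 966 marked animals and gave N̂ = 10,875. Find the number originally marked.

From N = M·C/R: M = N·R / C = 10875·966 / 4830 = 10505250 / 4830 = 2175.

M = 2175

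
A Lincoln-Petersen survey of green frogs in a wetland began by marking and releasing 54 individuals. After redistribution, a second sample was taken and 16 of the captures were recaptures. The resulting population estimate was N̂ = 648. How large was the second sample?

C = 192

From N = M·C/R: C = N·R / M = 648·16 / 54 = 10368 / 54 = 192.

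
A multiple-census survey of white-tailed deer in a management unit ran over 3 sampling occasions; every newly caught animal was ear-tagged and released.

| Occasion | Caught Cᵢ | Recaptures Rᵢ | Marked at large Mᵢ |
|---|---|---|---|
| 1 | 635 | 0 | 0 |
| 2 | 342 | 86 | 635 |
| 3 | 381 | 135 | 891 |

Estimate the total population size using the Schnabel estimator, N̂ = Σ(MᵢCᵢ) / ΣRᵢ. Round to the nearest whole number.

Σ MᵢCᵢ = 0·635 + 635·342 + 891·381 = 0 + 217170 + 339471 = 556641
Σ Rᵢ = 0 + 86 + 135 = 221
N̂ = 556641 / 221 ≈ 2518.7 → 2519

N ≈ 2519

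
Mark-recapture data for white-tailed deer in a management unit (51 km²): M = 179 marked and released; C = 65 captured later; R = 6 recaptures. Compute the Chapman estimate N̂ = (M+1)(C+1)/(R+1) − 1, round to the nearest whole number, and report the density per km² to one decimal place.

density ≈ 33.3 white-tailed deer per km²

N̂ = 180·66/7 − 1 = 11880/7 − 1 ≈ 1696.1 → 1696
Density = N̂ / area = 1696 / 51 ≈ 33.25 → 33.3 per km²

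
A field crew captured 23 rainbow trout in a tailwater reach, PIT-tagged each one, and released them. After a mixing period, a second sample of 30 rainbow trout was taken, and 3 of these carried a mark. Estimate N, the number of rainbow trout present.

Lincoln-Petersen assumes M/N = R/C, so N = M·C / R.
N = (23 × 30) / 3 = 690 / 3 = 230

N = 230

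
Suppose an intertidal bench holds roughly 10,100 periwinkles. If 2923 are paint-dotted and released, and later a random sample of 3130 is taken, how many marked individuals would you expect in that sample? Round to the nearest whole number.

expected recaptures ≈ 906

Expected recaptures E[R] = M·C / N.
E[R] = 2923 × 3130 / 10100 = 9148990 / 10100 ≈ 905.8 → 906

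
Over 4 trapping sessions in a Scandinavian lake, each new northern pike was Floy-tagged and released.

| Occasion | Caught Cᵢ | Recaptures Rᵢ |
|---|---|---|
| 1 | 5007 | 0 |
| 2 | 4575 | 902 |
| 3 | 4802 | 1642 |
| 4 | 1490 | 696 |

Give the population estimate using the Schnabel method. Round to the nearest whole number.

Marked at large before each occasion: Mᵢ = Σⱼ<ᵢ (Cⱼ − Rⱼ) → M1=0, M2=5007, M3=8680, M4=11840
Σ MᵢCᵢ = 0·5007 + 5007·4575 + 8680·4802 + 11840·1490 = 0 + 22907025 + 41681360 + 17641600 = 82229985
Σ Rᵢ = 0 + 902 + 1642 + 696 = 3240
N̂ = 82229985 / 3240 ≈ 25379.6 → 25380

N ≈ 25,380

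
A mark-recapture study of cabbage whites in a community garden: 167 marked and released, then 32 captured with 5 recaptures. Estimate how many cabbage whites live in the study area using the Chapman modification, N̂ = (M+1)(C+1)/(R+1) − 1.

N = 923

N̂ = (167+1)(32+1)/(5+1) − 1 = 168·33/6 − 1
= 5544/6 − 1 = 924 − 1 = 923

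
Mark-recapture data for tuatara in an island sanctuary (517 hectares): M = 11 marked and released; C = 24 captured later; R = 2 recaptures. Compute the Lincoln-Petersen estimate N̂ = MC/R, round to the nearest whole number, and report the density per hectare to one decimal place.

N̂ = 11·24/2 = 264/2 = 132
Density = N̂ / area = 132 / 517 ≈ 0.26 → 0.3 per hectare

density ≈ 0.3 tuatara per hectare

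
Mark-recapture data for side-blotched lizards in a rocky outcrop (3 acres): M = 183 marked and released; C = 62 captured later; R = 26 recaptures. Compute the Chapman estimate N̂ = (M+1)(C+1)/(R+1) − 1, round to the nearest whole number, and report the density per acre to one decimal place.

density ≈ 142.7 side-blotched lizards per acre

N̂ = 184·63/27 − 1 = 11592/27 − 1 ≈ 428.3 → 428
Density = N̂ / area = 428 / 3 ≈ 142.67 → 142.7 per acre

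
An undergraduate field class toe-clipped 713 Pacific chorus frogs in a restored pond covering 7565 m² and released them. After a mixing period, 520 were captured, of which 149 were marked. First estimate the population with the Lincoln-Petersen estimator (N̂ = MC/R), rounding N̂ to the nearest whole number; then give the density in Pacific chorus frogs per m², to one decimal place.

N̂ = 713·520/149 = 370760/149 ≈ 2488.3 → 2488
Density = N̂ / area = 2488 / 7565 ≈ 0.33 → 0.3 per m²

density ≈ 0.3 Pacific chorus frogs per m²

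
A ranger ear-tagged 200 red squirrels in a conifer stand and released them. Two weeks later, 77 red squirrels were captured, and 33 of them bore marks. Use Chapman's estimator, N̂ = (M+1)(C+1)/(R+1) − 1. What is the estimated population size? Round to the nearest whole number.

N ≈ 460

N̂ = (200+1)(77+1)/(33+1) − 1 = 201·78/34 − 1
= 15678/34 − 1 ≈ 461.1 − 1 ≈ 460.1 → 460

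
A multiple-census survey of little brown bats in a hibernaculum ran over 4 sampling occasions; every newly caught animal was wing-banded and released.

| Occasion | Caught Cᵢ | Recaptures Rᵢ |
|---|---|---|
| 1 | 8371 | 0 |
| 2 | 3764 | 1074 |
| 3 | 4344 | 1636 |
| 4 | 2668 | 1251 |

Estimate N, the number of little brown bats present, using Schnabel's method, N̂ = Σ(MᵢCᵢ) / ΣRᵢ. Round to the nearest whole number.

Marked at large before each occasion: Mᵢ = Σⱼ<ᵢ (Cⱼ − Rⱼ) → M1=0, M2=8371, M3=11061, M4=13769
Σ MᵢCᵢ = 0·8371 + 8371·3764 + 11061·4344 + 13769·2668 = 0 + 31508444 + 48048984 + 36735692 = 116293120
Σ Rᵢ = 0 + 1074 + 1636 + 1251 = 3961
N̂ = 116293120 / 3961 ≈ 29359.5 → 29360

N ≈ 29,360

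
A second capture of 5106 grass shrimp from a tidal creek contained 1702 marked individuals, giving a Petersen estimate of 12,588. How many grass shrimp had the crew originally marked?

From N = M·C/R: M = N·R / C = 12588·1702 / 5106 = 21424776 / 5106 = 4196.

M = 4196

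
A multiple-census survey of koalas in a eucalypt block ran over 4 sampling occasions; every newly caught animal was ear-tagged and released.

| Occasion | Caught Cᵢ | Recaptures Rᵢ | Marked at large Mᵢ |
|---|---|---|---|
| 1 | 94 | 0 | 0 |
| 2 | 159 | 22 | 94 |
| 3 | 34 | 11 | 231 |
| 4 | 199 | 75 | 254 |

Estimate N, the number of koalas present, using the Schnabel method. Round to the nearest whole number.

Σ MᵢCᵢ = 0·94 + 94·159 + 231·34 + 254·199 = 0 + 14946 + 7854 + 50546 = 73346
Σ Rᵢ = 0 + 22 + 11 + 75 = 108
N̂ = 73346 / 108 ≈ 679.1 → 679

N ≈ 679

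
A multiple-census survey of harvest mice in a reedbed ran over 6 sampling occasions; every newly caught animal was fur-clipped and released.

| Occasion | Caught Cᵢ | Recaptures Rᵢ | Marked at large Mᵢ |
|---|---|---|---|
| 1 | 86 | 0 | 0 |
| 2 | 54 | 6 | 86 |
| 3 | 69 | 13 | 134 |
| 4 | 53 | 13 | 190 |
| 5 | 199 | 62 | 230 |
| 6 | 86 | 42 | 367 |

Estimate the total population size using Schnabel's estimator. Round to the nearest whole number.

Σ MᵢCᵢ = 0·86 + 86·54 + 134·69 + 190·53 + 230·199 + 367·86 = 0 + 4644 + 9246 + 10070 + 45770 + 31562 = 101292
Σ Rᵢ = 0 + 6 + 13 + 13 + 62 + 42 = 136
N̂ = 101292 / 136 ≈ 744.8 → 745

N ≈ 745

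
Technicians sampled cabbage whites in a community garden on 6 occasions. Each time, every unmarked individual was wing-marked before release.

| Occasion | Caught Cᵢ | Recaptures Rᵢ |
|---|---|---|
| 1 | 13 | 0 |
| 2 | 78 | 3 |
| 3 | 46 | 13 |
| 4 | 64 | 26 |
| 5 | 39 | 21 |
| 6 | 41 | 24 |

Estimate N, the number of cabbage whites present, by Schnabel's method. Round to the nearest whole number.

Marked at large before each occasion: Mᵢ = Σⱼ<ᵢ (Cⱼ − Rⱼ) → M1=0, M2=13, M3=88, M4=121, M5=159, M6=177
Σ MᵢCᵢ = 0·13 + 13·78 + 88·46 + 121·64 + 159·39 + 177·41 = 0 + 1014 + 4048 + 7744 + 6201 + 7257 = 26264
Σ Rᵢ = 0 + 3 + 13 + 26 + 21 + 24 = 87
N̂ = 26264 / 87 ≈ 301.9 → 302

N ≈ 302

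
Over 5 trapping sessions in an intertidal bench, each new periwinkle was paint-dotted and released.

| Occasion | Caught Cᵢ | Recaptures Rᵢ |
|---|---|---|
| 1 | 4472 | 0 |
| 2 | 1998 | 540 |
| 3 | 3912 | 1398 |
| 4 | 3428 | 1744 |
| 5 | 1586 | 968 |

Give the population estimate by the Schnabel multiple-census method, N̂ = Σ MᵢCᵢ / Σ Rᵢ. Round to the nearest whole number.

N ≈ 16,590

Marked at large before each occasion: Mᵢ = Σⱼ<ᵢ (Cⱼ − Rⱼ) → M1=0, M2=4472, M3=5930, M4=8444, M5=10128
Σ MᵢCᵢ = 0·4472 + 4472·1998 + 5930·3912 + 8444·3428 + 10128·1586 = 0 + 8935056 + 23198160 + 28946032 + 16063008 = 77142256
Σ Rᵢ = 0 + 540 + 1398 + 1744 + 968 = 4650
N̂ = 77142256 / 4650 ≈ 16589.7 → 16590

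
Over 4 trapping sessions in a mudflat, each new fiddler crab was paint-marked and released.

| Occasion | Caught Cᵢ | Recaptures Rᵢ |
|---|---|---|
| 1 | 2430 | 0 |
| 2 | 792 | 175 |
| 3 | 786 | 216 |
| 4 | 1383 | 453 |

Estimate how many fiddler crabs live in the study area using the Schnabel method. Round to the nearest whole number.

Marked at large before each occasion: Mᵢ = Σⱼ<ᵢ (Cⱼ − Rⱼ) → M1=0, M2=2430, M3=3047, M4=3617
Σ MᵢCᵢ = 0·2430 + 2430·792 + 3047·786 + 3617·1383 = 0 + 1924560 + 2394942 + 5002311 = 9321813
Σ Rᵢ = 0 + 175 + 216 + 453 = 844
N̂ = 9321813 / 844 ≈ 11044.8 → 11045

N ≈ 11,045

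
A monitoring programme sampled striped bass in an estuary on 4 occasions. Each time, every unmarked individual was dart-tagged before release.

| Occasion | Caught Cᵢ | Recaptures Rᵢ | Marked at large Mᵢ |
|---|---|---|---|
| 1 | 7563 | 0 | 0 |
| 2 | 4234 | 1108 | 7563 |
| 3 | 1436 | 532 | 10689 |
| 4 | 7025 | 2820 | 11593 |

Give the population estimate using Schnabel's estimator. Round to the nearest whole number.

N ≈ 28,882

Σ MᵢCᵢ = 0·7563 + 7563·4234 + 10689·1436 + 11593·7025 = 0 + 32021742 + 15349404 + 81440825 = 128811971
Σ Rᵢ = 0 + 1108 + 532 + 2820 = 4460
N̂ = 128811971 / 4460 ≈ 28881.6 → 28882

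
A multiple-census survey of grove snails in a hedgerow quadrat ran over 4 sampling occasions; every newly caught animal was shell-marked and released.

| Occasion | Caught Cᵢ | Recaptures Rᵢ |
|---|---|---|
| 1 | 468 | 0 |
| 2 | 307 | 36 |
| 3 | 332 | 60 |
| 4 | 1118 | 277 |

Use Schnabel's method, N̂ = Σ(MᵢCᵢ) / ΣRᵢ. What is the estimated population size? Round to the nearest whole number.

Marked at large before each occasion: Mᵢ = Σⱼ<ᵢ (Cⱼ − Rⱼ) → M1=0, M2=468, M3=739, M4=1011
Σ MᵢCᵢ = 0·468 + 468·307 + 739·332 + 1011·1118 = 0 + 143676 + 245348 + 1130298 = 1519322
Σ Rᵢ = 0 + 36 + 60 + 277 = 373
N̂ = 1519322 / 373 ≈ 4073.2 → 4073

N ≈ 4073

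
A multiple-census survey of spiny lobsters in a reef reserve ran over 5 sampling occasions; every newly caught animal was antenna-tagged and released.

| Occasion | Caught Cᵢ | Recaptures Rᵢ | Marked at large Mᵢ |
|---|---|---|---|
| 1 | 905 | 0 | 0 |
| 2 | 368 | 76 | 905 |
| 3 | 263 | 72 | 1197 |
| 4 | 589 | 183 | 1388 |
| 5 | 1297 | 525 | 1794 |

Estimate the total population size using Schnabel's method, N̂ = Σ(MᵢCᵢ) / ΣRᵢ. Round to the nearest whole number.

N ≈ 4430

Σ MᵢCᵢ = 0·905 + 905·368 + 1197·263 + 1388·589 + 1794·1297 = 0 + 333040 + 314811 + 817532 + 2326818 = 3792201
Σ Rᵢ = 0 + 76 + 72 + 183 + 525 = 856
N̂ = 3792201 / 856 ≈ 4430.1 → 4430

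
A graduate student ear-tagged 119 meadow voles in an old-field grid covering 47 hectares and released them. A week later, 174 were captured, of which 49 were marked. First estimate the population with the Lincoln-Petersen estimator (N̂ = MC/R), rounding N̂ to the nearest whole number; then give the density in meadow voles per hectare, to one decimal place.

density ≈ 9.0 meadow voles per hectare

N̂ = 119·174/49 = 20706/49 ≈ 422.6 → 423
Density = N̂ / area = 423 / 47 = 9.0 per hectare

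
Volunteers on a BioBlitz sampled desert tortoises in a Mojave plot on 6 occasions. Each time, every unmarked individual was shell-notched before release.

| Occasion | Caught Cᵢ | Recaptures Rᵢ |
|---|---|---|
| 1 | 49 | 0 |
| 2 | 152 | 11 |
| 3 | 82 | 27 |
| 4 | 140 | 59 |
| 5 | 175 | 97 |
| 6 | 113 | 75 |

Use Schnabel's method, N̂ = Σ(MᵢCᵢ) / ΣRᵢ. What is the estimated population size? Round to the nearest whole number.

N ≈ 595

Marked at large before each occasion: Mᵢ = Σⱼ<ᵢ (Cⱼ − Rⱼ) → M1=0, M2=49, M3=190, M4=245, M5=326, M6=404
Σ MᵢCᵢ = 0·49 + 49·152 + 190·82 + 245·140 + 326·175 + 404·113 = 0 + 7448 + 15580 + 34300 + 57050 + 45652 = 160030
Σ Rᵢ = 0 + 11 + 27 + 59 + 97 + 75 = 269
N̂ = 160030 / 269 ≈ 594.9 → 595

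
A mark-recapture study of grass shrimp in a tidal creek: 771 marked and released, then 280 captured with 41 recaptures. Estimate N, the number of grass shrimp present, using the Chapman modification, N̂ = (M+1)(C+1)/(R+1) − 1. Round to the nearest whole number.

N̂ = (771+1)(280+1)/(41+1) − 1 = 772·281/42 − 1
= 216932/42 − 1 ≈ 5165.0 − 1 ≈ 5164.0 → 5164

N ≈ 5164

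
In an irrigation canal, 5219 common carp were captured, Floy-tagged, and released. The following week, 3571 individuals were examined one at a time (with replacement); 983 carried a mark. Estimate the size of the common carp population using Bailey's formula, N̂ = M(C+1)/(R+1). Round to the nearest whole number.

N̂ = 5219·(3571+1)/(983+1) = 5219·3572/984 = 18642268/984 ≈ 18945.4 → 18945

N ≈ 18,945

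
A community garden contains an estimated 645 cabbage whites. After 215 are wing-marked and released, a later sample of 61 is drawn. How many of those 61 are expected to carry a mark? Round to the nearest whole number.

expected recaptures ≈ 20

The marked fraction of the population is 215/645, so in a sample of 61 expect C·(M/N) marked.
E[R] = 215 × 61 / 645 = 13115 / 645 ≈ 20.3 → 20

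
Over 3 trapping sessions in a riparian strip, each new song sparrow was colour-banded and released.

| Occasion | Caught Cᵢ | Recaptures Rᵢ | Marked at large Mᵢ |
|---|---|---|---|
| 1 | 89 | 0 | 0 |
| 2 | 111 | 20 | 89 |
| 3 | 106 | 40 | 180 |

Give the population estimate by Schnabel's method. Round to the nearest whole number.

Σ MᵢCᵢ = 0·89 + 89·111 + 180·106 = 0 + 9879 + 19080 = 28959
Σ Rᵢ = 0 + 20 + 40 = 60
N̂ = 28959 / 60 ≈ 482.6 → 483

N ≈ 483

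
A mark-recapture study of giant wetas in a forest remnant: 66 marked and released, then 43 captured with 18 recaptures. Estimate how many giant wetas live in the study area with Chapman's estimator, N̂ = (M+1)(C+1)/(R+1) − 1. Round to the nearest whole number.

N ≈ 154

N̂ = (66+1)(43+1)/(18+1) − 1 = 67·44/19 − 1
= 2948/19 − 1 ≈ 155.2 − 1 ≈ 154.2 → 154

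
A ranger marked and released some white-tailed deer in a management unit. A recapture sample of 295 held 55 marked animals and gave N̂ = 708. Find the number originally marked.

M = 132

From N = M·C/R: M = N·R / C = 708·55 / 295 = 38940 / 295 = 132.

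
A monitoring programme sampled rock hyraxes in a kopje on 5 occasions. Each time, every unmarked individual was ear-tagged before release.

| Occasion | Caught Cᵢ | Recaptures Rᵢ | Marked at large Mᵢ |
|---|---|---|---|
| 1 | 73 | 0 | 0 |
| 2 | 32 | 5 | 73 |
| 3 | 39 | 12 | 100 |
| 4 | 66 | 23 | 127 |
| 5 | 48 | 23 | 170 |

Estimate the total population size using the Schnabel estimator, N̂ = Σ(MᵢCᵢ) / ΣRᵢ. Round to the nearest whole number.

Σ MᵢCᵢ = 0·73 + 73·32 + 100·39 + 127·66 + 170·48 = 0 + 2336 + 3900 + 8382 + 8160 = 22778
Σ Rᵢ = 0 + 5 + 12 + 23 + 23 = 63
N̂ = 22778 / 63 ≈ 361.6 → 362

N ≈ 362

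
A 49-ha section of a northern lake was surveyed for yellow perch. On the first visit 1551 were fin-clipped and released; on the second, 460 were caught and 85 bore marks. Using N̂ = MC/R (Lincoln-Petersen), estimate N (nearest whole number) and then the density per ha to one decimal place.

density ≈ 171.3 yellow perch per ha

N̂ = 1551·460/85 = 713460/85 ≈ 8393.6 → 8394
Density = N̂ / area = 8394 / 49 ≈ 171.31 → 171.3 per ha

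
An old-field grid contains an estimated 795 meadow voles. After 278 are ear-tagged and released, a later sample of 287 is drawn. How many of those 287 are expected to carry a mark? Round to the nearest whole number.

The marked fraction of the population is 278/795, so in a sample of 287 expect C·(M/N) marked.
E[R] = 278 × 287 / 795 = 79786 / 795 ≈ 100.4 → 100

expected recaptures ≈ 100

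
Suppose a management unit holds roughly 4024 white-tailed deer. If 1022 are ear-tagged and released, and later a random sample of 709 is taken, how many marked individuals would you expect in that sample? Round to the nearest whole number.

Expected recaptures E[R] = M·C / N.
E[R] = 1022 × 709 / 4024 = 724598 / 4024 ≈ 180.1 → 180

expected recaptures ≈ 180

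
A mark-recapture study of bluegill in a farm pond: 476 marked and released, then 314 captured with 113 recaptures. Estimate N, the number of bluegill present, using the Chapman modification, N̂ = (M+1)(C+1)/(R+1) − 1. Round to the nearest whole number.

N̂ = (476+1)(314+1)/(113+1) − 1 = 477·315/114 − 1
= 150255/114 − 1 ≈ 1318.0 − 1 ≈ 1317.0 → 1317

N ≈ 1317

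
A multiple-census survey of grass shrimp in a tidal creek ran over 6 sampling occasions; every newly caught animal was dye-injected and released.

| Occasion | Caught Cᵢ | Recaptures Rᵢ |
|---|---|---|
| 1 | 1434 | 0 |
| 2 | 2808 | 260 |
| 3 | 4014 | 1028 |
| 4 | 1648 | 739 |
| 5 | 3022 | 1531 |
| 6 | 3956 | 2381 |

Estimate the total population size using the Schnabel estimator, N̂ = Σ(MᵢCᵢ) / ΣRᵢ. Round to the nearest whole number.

N ≈ 15,551

Marked at large before each occasion: Mᵢ = Σⱼ<ᵢ (Cⱼ − Rⱼ) → M1=0, M2=1434, M3=3982, M4=6968, M5=7877, M6=9368
Σ MᵢCᵢ = 0·1434 + 1434·2808 + 3982·4014 + 6968·1648 + 7877·3022 + 9368·3956 = 0 + 4026672 + 15983748 + 11483264 + 23804294 + 37059808 = 92357786
Σ Rᵢ = 0 + 260 + 1028 + 739 + 1531 + 2381 = 5939
N̂ = 92357786 / 5939 ≈ 15551.1 → 15551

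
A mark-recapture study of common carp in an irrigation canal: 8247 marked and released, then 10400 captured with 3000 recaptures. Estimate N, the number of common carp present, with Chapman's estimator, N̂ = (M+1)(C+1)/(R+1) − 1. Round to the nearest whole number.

N ≈ 28,585

N̂ = (8247+1)(10400+1)/(3000+1) − 1 = 8248·10401/3001 − 1
= 85787448/3001 − 1 ≈ 28586.3 − 1 ≈ 28585.3 → 28585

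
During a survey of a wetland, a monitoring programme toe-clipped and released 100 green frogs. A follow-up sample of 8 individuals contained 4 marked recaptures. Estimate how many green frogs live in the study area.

N = 200

N = (100 × 8) / 4 = 800 / 4 = 200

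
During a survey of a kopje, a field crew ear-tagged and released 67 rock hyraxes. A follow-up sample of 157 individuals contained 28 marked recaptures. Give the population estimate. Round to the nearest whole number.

N ≈ 376

N = (67 × 157) / 28 = 10519 / 28 ≈ 375.7 → 376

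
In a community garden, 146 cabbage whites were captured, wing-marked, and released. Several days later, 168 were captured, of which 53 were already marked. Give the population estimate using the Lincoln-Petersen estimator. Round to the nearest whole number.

N = (146 × 168) / 53 = 24528 / 53 ≈ 462.8 → 463

N ≈ 463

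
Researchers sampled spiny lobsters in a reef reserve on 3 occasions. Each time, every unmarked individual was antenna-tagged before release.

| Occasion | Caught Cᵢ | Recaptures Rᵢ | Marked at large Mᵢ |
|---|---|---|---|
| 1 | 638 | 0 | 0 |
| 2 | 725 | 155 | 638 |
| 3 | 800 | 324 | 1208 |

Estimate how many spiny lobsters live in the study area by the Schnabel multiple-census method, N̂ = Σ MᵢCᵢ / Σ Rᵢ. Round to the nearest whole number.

N ≈ 2983

Σ MᵢCᵢ = 0·638 + 638·725 + 1208·800 = 0 + 462550 + 966400 = 1428950
Σ Rᵢ = 0 + 155 + 324 = 479
N̂ = 1428950 / 479 ≈ 2983.2 → 2983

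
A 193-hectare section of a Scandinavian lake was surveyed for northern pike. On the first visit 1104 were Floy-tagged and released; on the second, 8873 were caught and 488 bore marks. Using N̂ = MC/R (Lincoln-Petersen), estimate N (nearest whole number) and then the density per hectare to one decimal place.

N̂ = 1104·8873/488 = 9795792/488 ≈ 20073.3 → 20073
Density = N̂ / area = 20073 / 193 ≈ 104.01 → 104.0 per hectare

density ≈ 104.0 northern pike per hectare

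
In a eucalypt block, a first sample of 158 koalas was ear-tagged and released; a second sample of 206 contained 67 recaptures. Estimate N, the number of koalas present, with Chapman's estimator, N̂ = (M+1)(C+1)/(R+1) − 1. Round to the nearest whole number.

N ≈ 483

N̂ = (158+1)(206+1)/(67+1) − 1 = 159·207/68 − 1
= 32913/68 − 1 ≈ 484.0 − 1 ≈ 483.0 → 483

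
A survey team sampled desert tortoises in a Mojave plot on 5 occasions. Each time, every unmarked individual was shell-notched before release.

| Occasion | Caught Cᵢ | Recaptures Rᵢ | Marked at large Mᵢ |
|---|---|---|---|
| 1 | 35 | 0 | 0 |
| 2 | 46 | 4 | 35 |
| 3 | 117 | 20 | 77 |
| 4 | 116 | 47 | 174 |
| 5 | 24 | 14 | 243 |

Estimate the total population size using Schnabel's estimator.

Σ MᵢCᵢ = 0·35 + 35·46 + 77·117 + 174·116 + 243·24 = 0 + 1610 + 9009 + 20184 + 5832 = 36635
Σ Rᵢ = 0 + 4 + 20 + 47 + 14 = 85
N̂ = 36635 / 85 = 431

N = 431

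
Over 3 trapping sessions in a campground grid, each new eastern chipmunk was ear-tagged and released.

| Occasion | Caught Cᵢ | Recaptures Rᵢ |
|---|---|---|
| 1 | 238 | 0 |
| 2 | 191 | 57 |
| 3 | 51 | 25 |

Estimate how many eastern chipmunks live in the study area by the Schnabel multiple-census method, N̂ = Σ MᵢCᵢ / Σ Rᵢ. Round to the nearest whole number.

N ≈ 786

Marked at large before each occasion: Mᵢ = Σⱼ<ᵢ (Cⱼ − Rⱼ) → M1=0, M2=238, M3=372
Σ MᵢCᵢ = 0·238 + 238·191 + 372·51 = 0 + 45458 + 18972 = 64430
Σ Rᵢ = 0 + 57 + 25 = 82
N̂ = 64430 / 82 ≈ 785.7 → 786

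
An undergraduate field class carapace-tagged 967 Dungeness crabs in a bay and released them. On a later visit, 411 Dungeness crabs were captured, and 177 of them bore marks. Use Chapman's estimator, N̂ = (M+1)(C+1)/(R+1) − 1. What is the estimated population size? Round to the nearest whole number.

N ≈ 2240

N̂ = (967+1)(411+1)/(177+1) − 1 = 968·412/178 − 1
= 398816/178 − 1 ≈ 2240.5 − 1 ≈ 2239.5 → 2240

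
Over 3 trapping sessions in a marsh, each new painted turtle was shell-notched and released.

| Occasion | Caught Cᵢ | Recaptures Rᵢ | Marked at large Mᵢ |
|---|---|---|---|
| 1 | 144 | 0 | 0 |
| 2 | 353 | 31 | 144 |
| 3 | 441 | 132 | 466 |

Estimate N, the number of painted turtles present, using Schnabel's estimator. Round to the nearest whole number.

Σ MᵢCᵢ = 0·144 + 144·353 + 466·441 = 0 + 50832 + 205506 = 256338
Σ Rᵢ = 0 + 31 + 132 = 163
N̂ = 256338 / 163 ≈ 1572.6 → 1573

N ≈ 1573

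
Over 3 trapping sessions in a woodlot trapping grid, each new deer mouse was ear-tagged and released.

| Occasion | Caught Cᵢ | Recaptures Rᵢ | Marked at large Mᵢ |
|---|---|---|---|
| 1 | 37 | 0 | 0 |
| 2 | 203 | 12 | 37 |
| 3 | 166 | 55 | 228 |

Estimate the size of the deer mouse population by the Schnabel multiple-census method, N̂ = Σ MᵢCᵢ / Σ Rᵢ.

Σ MᵢCᵢ = 0·37 + 37·203 + 228·166 = 0 + 7511 + 37848 = 45359
Σ Rᵢ = 0 + 12 + 55 = 67
N̂ = 45359 / 67 = 677

N = 677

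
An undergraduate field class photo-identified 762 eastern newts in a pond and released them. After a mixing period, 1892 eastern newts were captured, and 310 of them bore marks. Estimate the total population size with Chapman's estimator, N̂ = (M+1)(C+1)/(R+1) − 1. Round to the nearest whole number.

N̂ = (762+1)(1892+1)/(310+1) − 1 = 763·1893/311 − 1
= 1444359/311 − 1 ≈ 4644.2 − 1 ≈ 4643.2 → 4643

N ≈ 4643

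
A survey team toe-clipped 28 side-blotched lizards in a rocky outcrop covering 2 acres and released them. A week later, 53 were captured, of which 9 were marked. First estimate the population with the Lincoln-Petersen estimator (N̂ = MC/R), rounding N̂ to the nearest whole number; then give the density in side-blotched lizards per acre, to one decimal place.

N̂ = 28·53/9 = 1484/9 ≈ 164.9 → 165
Density = N̂ / area = 165 / 2 ≈ 82.50 → 82.5 per acre

density ≈ 82.5 side-blotched lizards per acre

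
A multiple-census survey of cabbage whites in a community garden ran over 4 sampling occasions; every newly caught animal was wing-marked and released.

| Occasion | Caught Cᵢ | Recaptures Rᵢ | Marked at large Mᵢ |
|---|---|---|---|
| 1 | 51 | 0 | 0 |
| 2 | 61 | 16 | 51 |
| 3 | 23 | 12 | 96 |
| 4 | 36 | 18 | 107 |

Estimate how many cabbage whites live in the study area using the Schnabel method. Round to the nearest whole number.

N ≈ 199

Σ MᵢCᵢ = 0·51 + 51·61 + 96·23 + 107·36 = 0 + 3111 + 2208 + 3852 = 9171
Σ Rᵢ = 0 + 16 + 12 + 18 = 46
N̂ = 9171 / 46 ≈ 199.4 → 199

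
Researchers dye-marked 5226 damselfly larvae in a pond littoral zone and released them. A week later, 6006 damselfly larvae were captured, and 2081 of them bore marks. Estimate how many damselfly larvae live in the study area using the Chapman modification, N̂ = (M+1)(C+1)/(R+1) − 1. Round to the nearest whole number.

N ≈ 15,080

N̂ = (5226+1)(6006+1)/(2081+1) − 1 = 5227·6007/2082 − 1
= 31398589/2082 − 1 ≈ 15081.0 − 1 ≈ 15080.0 → 15080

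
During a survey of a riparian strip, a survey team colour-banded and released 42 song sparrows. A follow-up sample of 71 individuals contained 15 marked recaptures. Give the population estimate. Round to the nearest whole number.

The marked fraction in the recapture sample should equal the marked fraction in the population: 15/71 = 42/N.
N = (42 × 71) / 15 = 2982 / 15 ≈ 198.8 → 199

N ≈ 199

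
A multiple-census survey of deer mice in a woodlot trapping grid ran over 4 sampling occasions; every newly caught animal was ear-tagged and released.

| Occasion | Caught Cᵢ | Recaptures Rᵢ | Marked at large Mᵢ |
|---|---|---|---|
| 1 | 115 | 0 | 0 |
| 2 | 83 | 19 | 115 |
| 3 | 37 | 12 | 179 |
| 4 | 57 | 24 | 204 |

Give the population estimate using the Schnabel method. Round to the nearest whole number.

N ≈ 505

Σ MᵢCᵢ = 0·115 + 115·83 + 179·37 + 204·57 = 0 + 9545 + 6623 + 11628 = 27796
Σ Rᵢ = 0 + 19 + 12 + 24 = 55
N̂ = 27796 / 55 ≈ 505.4 → 505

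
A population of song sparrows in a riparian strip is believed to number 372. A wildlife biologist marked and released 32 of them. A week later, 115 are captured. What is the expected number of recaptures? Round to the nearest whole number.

expected recaptures ≈ 10

Expected recaptures E[R] = M·C / N.
E[R] = 32 × 115 / 372 = 3680 / 372 ≈ 9.9 → 10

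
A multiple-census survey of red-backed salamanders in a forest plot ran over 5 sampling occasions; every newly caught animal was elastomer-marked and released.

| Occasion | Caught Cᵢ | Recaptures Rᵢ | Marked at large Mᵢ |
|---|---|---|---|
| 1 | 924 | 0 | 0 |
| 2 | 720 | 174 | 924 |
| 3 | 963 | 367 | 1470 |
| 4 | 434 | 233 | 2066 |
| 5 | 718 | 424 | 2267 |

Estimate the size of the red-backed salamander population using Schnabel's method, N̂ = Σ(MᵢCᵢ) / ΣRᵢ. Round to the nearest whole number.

N ≈ 3844

Σ MᵢCᵢ = 0·924 + 924·720 + 1470·963 + 2066·434 + 2267·718 = 0 + 665280 + 1415610 + 896644 + 1627706 = 4605240
Σ Rᵢ = 0 + 174 + 367 + 233 + 424 = 1198
N̂ = 4605240 / 1198 ≈ 3844.1 → 3844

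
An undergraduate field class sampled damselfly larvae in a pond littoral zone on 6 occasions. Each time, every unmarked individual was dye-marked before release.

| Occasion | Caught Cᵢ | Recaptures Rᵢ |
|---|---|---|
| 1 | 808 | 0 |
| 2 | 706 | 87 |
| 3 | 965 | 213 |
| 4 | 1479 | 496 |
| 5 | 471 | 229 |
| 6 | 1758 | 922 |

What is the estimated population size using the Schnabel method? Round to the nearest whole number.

N ≈ 6494

Marked at large before each occasion: Mᵢ = Σⱼ<ᵢ (Cⱼ − Rⱼ) → M1=0, M2=808, M3=1427, M4=2179, M5=3162, M6=3404
Σ MᵢCᵢ = 0·808 + 808·706 + 1427·965 + 2179·1479 + 3162·471 + 3404·1758 = 0 + 570448 + 1377055 + 3222741 + 1489302 + 5984232 = 12643778
Σ Rᵢ = 0 + 87 + 213 + 496 + 229 + 922 = 1947
N̂ = 12643778 / 1947 ≈ 6494.0 → 6494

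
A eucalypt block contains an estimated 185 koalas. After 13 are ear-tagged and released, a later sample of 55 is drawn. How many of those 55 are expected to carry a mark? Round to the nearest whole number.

The marked fraction of the population is 13/185, so in a sample of 55 expect C·(M/N) marked.
E[R] = 13 × 55 / 185 = 715 / 185 ≈ 3.9 → 4

expected recaptures ≈ 4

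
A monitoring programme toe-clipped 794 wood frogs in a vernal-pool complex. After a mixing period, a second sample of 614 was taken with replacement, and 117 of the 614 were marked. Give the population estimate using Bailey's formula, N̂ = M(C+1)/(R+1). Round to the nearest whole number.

N ≈ 4138

N̂ = 794·(614+1)/(117+1) = 794·615/118 = 488310/118 ≈ 4138.2 → 4138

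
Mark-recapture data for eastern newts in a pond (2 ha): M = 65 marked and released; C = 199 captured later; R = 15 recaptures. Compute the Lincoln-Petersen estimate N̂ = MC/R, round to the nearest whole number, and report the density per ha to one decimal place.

density ≈ 431.0 eastern newts per ha

N̂ = 65·199/15 = 12935/15 ≈ 862.3 → 862
Density = N̂ / area = 862 / 2 = 431.0 per ha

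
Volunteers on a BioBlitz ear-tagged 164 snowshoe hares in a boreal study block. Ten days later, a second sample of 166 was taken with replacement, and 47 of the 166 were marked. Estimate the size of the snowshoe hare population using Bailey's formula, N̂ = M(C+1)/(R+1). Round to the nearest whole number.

N ≈ 571

N̂ = 164·(166+1)/(47+1) = 164·167/48 = 27388/48 ≈ 570.6 → 571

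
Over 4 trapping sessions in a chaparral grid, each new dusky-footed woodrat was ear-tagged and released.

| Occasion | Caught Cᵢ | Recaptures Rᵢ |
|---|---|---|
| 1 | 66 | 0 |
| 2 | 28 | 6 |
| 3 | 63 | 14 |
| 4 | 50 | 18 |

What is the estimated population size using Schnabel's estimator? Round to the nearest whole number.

Marked at large before each occasion: Mᵢ = Σⱼ<ᵢ (Cⱼ − Rⱼ) → M1=0, M2=66, M3=88, M4=137
Σ MᵢCᵢ = 0·66 + 66·28 + 88·63 + 137·50 = 0 + 1848 + 5544 + 6850 = 14242
Σ Rᵢ = 0 + 6 + 14 + 18 = 38
N̂ = 14242 / 38 ≈ 374.8 → 375

N ≈ 375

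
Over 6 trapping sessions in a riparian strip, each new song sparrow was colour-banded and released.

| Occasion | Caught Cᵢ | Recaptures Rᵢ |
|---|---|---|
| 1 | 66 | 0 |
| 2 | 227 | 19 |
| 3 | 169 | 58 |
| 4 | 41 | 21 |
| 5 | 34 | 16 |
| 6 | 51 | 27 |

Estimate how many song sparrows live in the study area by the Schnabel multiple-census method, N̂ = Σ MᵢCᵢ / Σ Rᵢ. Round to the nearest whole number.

Marked at large before each occasion: Mᵢ = Σⱼ<ᵢ (Cⱼ − Rⱼ) → M1=0, M2=66, M3=274, M4=385, M5=405, M6=423
Σ MᵢCᵢ = 0·66 + 66·227 + 274·169 + 385·41 + 405·34 + 423·51 = 0 + 14982 + 46306 + 15785 + 13770 + 21573 = 112416
Σ Rᵢ = 0 + 19 + 58 + 21 + 16 + 27 = 141
N̂ = 112416 / 141 ≈ 797.3 → 797

N ≈ 797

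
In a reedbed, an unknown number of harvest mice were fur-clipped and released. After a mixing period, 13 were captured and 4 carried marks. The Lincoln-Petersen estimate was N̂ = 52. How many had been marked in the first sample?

M = 16

From N = M·C/R: M = N·R / C = 52·4 / 13 = 208 / 13 = 16.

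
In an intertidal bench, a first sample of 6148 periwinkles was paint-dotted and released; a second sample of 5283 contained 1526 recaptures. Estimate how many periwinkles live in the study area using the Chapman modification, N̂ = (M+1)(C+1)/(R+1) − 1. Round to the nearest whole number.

N̂ = (6148+1)(5283+1)/(1526+1) − 1 = 6149·5284/1527 − 1
= 32491316/1527 − 1 ≈ 21277.9 − 1 ≈ 21276.9 → 21277

N ≈ 21,277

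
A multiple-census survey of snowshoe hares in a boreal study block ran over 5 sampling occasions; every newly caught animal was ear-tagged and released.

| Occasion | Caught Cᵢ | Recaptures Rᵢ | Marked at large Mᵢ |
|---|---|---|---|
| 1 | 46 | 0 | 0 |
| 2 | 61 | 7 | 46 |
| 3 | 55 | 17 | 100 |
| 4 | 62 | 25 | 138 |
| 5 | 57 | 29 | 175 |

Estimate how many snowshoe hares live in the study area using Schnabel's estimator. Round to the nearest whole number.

Σ MᵢCᵢ = 0·46 + 46·61 + 100·55 + 138·62 + 175·57 = 0 + 2806 + 5500 + 8556 + 9975 = 26837
Σ Rᵢ = 0 + 7 + 17 + 25 + 29 = 78
N̂ = 26837 / 78 ≈ 344.1 → 344

N ≈ 344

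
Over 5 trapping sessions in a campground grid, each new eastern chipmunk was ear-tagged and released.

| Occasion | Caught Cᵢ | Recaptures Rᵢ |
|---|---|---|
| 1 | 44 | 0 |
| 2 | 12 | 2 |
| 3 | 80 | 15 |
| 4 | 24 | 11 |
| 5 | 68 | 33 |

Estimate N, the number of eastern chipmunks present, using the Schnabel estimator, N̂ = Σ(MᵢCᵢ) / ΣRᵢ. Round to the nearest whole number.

Marked at large before each occasion: Mᵢ = Σⱼ<ᵢ (Cⱼ − Rⱼ) → M1=0, M2=44, M3=54, M4=119, M5=132
Σ MᵢCᵢ = 0·44 + 44·12 + 54·80 + 119·24 + 132·68 = 0 + 528 + 4320 + 2856 + 8976 = 16680
Σ Rᵢ = 0 + 2 + 15 + 11 + 33 = 61
N̂ = 16680 / 61 ≈ 273.4 → 273

N ≈ 273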